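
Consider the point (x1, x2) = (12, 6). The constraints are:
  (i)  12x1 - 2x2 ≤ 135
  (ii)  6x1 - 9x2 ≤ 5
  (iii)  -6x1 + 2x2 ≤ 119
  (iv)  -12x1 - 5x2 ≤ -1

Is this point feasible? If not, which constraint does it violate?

Constraint (ii): 6x1 - 9x2 = 18, which is not ≤ 5. All other constraints are satisfied.

not feasible — violates (ii)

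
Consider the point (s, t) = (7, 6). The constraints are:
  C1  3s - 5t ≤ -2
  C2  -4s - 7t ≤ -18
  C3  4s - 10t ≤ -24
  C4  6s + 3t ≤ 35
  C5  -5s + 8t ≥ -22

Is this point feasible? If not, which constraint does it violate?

Constraint C4: 6s + 3t = 60, which is not ≤ 35. All other constraints are satisfied.

not feasible — violates C4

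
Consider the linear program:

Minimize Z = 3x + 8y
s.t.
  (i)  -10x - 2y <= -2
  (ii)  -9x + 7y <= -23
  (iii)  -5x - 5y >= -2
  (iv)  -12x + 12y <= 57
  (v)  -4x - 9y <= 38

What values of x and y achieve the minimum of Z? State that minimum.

x = 208/25, y = -198/25, minimum Z = -192/5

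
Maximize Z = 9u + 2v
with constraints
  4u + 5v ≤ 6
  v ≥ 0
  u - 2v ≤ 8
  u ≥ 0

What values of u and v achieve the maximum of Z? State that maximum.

Corner points and Z = 9u + 2v:
  (3/2, 0) → Z = 27/2
  (0, 6/5) → Z = 12/5
  (0, 0) → Z = 0

The optimum lies where 4u + 5v = 6 and v = 0.
Solving simultaneously gives u = 3/2, v = 0.

u = 3/2, v = 0, maximum Z = 27/2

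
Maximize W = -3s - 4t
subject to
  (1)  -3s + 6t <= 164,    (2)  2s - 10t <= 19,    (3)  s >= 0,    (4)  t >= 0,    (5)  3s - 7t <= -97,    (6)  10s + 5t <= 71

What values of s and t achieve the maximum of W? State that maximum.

Extreme points and W = -3s - 4t:
  (0, 97/7) → W = -388/7
  (0, 71/5) → W = -284/5
  (12/85, 1183/85) → W = -4768/85

s = 0, t = 97/7, maximum W = -388/7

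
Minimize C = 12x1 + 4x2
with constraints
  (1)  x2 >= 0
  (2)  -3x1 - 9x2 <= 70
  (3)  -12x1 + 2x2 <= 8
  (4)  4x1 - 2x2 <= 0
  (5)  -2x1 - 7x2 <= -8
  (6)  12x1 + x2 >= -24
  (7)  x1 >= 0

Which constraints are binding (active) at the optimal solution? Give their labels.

Feasible corners and C = 12x1 + 4x2:
  (0, 4) → C = 16
  (1/2, 1) → C = 10
  (0, 8/7) → C = 32/7
The feasible region is unbounded (it extends along (1, 2), (1, 6)), but C strictly increases along every unbounded feasible direction, so there is no improving ray and the minimum is attained at a vertex.

The minimum is at (0, 8/7). Substituting into each constraint, equality holds for (5) and (7); the remaining constraints have slack.

(5) and (7)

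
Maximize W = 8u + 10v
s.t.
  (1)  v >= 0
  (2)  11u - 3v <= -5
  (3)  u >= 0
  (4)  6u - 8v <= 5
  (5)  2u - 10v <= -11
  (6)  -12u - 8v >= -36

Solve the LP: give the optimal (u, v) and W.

Corner points and W = 8u + 10v:
  (0, 5/3) → W = 50/3
  (17/31, 114/31) → W = 1276/31
  (0, 9/2) → W = 45

u = 0, v = 9/2, maximum W = 45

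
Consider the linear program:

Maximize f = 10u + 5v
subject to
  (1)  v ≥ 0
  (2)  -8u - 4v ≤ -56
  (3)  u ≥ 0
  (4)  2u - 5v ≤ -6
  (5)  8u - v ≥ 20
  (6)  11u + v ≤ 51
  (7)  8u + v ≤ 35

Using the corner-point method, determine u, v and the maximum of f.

Extreme points and f = 10u + 5v:
  (17/5, 36/5) → f = 70
  (7/2, 7) → f = 70
  (55/16, 15/2) → f = 575/8

u = 55/16, v = 15/2, maximum f = 575/8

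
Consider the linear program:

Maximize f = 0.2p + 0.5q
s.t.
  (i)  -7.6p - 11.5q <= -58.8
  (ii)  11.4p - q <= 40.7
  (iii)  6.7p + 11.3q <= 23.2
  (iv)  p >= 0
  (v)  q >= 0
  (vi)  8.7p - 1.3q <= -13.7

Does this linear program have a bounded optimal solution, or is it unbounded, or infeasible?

The boundaries 11.4p - q = 40.7 and 8.7p - 1.3q = -13.7 meet at (6661/612, 17009/204), but that point violates 6.7p + 11.3q ≤ 23.2. Every candidate vertex is excluded by some other constraint, so the feasible region is empty.

infeasible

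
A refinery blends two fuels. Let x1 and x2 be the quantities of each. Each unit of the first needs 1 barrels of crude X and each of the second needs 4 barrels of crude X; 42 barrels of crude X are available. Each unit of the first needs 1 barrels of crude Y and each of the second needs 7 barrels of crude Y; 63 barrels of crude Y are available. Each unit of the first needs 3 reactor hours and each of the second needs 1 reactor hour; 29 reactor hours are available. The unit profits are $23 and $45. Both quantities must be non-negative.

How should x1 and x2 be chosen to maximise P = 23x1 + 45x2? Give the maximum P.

x1 = 7, x2 = 8, maximum P = 521

Extreme points and P = 23x1 + 45x2:
  (0, 0) → P = 0
  (0, 9) → P = 405
  (29/3, 0) → P = 667/3
  (7, 8) → P = 521

The optimum lies where x1 + 7x2 = 63 and 3x1 + x2 = 29.
Solving simultaneously gives x1 = 7, x2 = 8.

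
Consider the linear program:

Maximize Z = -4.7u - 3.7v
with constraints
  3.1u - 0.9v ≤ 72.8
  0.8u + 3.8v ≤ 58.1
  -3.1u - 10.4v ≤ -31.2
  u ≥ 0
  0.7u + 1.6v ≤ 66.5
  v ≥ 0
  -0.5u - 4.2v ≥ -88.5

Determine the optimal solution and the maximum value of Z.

u = 0, v = 3, maximum Z = -11.1

Extreme points and Z = -4.7u - 3.7v:
  (32893/1250, 12187/1250) → Z = -199689/1250
  (728/31, 0) → Z = -17108/155
  (0, 581/38) → Z = -21497/380
  (0, 3) → Z = -111/10
  (312/31, 0) → Z = -7332/155

The binding constraints are -3.1u - 10.4v = -31.2 and u = 0.
Solving simultaneously gives u = 0, v = 3.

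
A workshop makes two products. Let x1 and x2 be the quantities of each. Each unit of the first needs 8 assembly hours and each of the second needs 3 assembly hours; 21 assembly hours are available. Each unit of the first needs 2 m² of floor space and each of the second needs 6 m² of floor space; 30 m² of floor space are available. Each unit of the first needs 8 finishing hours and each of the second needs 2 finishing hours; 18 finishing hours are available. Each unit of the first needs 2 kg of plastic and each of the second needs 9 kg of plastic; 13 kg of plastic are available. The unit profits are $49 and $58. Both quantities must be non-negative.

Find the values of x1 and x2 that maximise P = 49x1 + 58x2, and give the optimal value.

x1 = 2, x2 = 1, maximum P = 156

Extreme points and P = 49x1 + 58x2:
  (0, 0) → P = 0
  (0, 13/9) → P = 754/9
  (9/4, 0) → P = 441/4
  (2, 1) → P = 156

At the optimal vertex, 8x1 + 2x2 = 18 and 2x1 + 9x2 = 13.
Solving simultaneously gives x1 = 2, x2 = 1.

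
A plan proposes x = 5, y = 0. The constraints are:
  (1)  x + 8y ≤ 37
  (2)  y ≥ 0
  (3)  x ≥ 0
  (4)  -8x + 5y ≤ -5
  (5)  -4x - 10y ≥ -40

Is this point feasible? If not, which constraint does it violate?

(1): 5 ≤ 37 ✓
(2): 0 ≥ 0 ✓
(3): 5 ≥ 0 ✓
(4): -40 ≤ -5 ✓
(5): -20 ≥ -40 ✓

feasible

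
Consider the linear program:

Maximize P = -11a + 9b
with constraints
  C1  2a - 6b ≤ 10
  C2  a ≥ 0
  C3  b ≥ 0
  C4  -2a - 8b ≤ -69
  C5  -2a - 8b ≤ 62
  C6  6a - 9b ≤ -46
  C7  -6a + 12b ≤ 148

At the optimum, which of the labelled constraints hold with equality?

C2 and C7

Corner points and P = -11a + 9b:
  (0, 69/8) → P = 621/8
  (0, 37/3) → P = 111
  (23/6, 23/3) → P = 161/6
  (130/3, 34) → P = -512/3

The maximum is at (0, 37/3). Substituting into each constraint, equality holds for C2 and C7; the remaining constraints have slack.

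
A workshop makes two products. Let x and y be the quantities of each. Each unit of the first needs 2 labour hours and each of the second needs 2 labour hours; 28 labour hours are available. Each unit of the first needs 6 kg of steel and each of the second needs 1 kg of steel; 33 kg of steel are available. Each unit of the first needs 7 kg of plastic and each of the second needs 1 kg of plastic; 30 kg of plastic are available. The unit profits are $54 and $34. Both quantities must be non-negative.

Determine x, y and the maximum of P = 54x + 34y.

x = 8/3, y = 34/3, maximum P = 1588/3

Corner points and P = 54x + 34y:
  (0, 0) → P = 0
  (0, 14) → P = 476
  (30/7, 0) → P = 1620/7
  (8/3, 34/3) → P = 1588/3

The binding constraints are 2x + 2y = 28 and 7x + y = 30.
Solving simultaneously gives x = 8/3, y = 34/3.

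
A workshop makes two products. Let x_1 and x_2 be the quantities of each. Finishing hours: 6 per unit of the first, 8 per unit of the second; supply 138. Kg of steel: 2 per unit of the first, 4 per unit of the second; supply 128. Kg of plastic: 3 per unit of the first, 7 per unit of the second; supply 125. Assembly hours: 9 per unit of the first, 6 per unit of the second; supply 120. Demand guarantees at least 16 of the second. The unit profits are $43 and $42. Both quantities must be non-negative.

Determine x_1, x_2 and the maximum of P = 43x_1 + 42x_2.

x_1 = 5/3, x_2 = 16, maximum P = 2231/3

Extreme points and P = 43x_1 + 42x_2:
  (0, 69/4) → P = 1449/2
  (0, 16) → P = 672
  (5/3, 16) → P = 2231/3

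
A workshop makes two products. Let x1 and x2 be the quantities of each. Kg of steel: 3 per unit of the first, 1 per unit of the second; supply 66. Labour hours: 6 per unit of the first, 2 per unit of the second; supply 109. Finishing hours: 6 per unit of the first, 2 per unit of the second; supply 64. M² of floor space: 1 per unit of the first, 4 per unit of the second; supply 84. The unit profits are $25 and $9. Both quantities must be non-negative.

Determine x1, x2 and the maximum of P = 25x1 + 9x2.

x1 = 4, x2 = 20, maximum P = 280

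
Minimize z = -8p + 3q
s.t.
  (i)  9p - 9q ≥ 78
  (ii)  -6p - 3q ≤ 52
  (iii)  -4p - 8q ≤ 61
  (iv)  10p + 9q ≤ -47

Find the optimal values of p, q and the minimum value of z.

Feasible corners and z = -8p + 3q:
  (25/36, -287/36) → z = -1061/36
  (31/19, -401/57) → z = -649/19
  (173/44, -211/22) → z = -1325/22

At the optimal vertex, -4p - 8q = 61 and 10p + 9q = -47.
Solving simultaneously gives p = 173/44, q = -211/22.

p = 173/44, q = -211/22, minimum z = -1325/22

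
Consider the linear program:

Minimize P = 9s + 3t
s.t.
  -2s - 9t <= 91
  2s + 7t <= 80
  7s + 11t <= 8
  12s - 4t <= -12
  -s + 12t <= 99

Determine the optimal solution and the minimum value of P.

Corner points and P = 9s + 3t:
  (-118/29, -267/29) → P = -1863/29
  (-661/11, 107/33) → P = -5842/11
  (-5/8, 9/8) → P = -9/4
  (-993/95, 701/95) → P = -6834/95

s = -661/11, t = 107/33, minimum P = -5842/11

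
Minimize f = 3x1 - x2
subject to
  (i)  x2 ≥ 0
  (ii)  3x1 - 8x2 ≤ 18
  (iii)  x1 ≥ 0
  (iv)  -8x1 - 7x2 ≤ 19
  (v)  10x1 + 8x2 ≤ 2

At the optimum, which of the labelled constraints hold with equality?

Feasible corners and f = 3x1 - x2:
  (0, 0) → f = 0
  (1/5, 0) → f = 3/5
  (0, 1/4) → f = -1/4

The minimum is at (0, 1/4). Substituting into each constraint, equality holds for (iii) and (v); the remaining constraints have slack.

(iii) and (v)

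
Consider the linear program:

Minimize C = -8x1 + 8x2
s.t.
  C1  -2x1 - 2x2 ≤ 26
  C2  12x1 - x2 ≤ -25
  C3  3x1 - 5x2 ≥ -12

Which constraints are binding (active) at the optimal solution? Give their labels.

C1 and C2

Corner points and C = -8x1 + 8x2:
  (-38/13, -131/13) → C = -744/13
  (-77/8, -27/8) → C = 50
  (-113/57, 23/19) → C = 1456/57

The minimum is at (-38/13, -131/13). Substituting into each constraint, equality holds for C1 and C2; the remaining constraints have slack.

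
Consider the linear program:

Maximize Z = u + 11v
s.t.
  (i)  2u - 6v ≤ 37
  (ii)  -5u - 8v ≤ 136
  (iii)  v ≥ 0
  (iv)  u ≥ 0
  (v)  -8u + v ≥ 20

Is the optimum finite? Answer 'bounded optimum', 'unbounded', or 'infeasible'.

unbounded

From the feasible point (0, 20), moving in the direction (0, 1) keeps every constraint satisfied while Z increases without bound.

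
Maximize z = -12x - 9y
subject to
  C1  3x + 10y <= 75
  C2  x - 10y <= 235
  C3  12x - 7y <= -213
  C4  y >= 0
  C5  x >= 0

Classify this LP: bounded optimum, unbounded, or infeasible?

infeasible

The boundaries 3x + 10y = 75 and 12x - 7y = -213 meet at (-535/47, 513/47), but that point violates x ≥ 0. Every candidate vertex is excluded by some other constraint, so the feasible region is empty.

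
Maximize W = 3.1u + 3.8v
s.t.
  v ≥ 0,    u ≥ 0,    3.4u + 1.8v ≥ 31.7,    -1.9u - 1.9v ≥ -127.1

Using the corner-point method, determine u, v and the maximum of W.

Corner points and W = 3.1u + 3.8v:
  (317/34, 0) → W = 9827/340
  (1271/19, 0) → W = 39401/190
  (0, 317/18) → W = 6023/90
  (0, 1271/19) → W = 1271/5

The optimum lies where u = 0 and -1.9u - 1.9v = -127.1.
Solving simultaneously gives u = 0, v = 1271/19.

u = 0, v = 1271/19, maximum W = 1271/5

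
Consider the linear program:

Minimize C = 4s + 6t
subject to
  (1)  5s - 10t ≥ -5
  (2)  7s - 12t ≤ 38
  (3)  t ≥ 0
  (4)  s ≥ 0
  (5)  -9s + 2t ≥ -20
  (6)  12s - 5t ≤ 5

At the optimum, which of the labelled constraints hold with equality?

Corner points and C = 4s + 6t:
  (0, 1/2) → C = 3
  (15/19, 17/19) → C = 162/19
  (0, 0) → C = 0
  (5/12, 0) → C = 5/3

The minimum is at (0, 0). Substituting into each constraint, equality holds for (3) and (4); the remaining constraints have slack.

(3) and (4)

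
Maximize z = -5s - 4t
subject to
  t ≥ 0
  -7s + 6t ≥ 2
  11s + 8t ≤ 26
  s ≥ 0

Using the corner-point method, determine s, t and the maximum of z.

Vertices and z = -5s - 4t:
  (70/61, 102/61) → z = -758/61
  (0, 1/3) → z = -4/3
  (0, 13/4) → z = -13

s = 0, t = 1/3, maximum z = -4/3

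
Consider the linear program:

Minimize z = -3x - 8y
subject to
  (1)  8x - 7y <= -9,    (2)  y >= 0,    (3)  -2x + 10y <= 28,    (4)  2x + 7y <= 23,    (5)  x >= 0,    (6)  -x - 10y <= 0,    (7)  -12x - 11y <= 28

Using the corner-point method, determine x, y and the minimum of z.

Vertices and z = -3x - 8y:
  (7/5, 101/35) → z = -191/7
  (0, 9/7) → z = -72/7
  (1, 3) → z = -27
  (0, 14/5) → z = -112/5

The optimum lies where 8x - 7y = -9 and 2x + 7y = 23.
Solving simultaneously gives x = 7/5, y = 101/35.

x = 7/5, y = 101/35, minimum z = -191/7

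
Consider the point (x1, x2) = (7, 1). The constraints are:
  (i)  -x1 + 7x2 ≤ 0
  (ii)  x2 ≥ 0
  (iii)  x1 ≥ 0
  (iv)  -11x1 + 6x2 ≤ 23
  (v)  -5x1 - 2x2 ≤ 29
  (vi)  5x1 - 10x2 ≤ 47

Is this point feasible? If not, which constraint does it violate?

(i): 0 ≤ 0 ✓
(ii): 1 ≥ 0 ✓
(iii): 7 ≥ 0 ✓
(iv): -71 ≤ 23 ✓
(v): -37 ≤ 29 ✓
(vi): 25 ≤ 47 ✓

feasible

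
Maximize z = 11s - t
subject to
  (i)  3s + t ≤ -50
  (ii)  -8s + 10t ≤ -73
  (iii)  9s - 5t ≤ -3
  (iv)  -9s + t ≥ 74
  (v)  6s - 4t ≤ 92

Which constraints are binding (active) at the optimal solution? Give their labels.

Feasible corners and z = 11s - t:
  (-427/38, -619/38) → z = -2039/19
  (-253/24, -147/8) → z = -1171/12
  (-236/3, -141) → z = -2173/3
The feasible region is unbounded (it extends along (-2, -3), (-5, -4)), but z strictly decreases along every unbounded feasible direction, so there is no improving ray and the maximum is attained at a vertex.

The maximum is at (-253/24, -147/8). Substituting into each constraint, equality holds for (i) and (iii); the remaining constraints have slack.

(i) and (iii)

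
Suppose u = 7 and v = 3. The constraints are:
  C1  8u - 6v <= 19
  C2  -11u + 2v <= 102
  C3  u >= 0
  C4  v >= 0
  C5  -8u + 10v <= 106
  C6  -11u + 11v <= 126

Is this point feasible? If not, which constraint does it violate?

Constraint C1: 8u - 6v = 38, which is not ≤ 19. All other constraints are satisfied.

not feasible — violates C1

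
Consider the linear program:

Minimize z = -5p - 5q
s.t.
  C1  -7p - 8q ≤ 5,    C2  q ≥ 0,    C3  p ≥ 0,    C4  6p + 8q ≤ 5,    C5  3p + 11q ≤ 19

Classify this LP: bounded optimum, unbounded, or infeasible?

Vertices and z = -5p - 5q:
  (0, 0) → z = 0
  (5/6, 0) → z = -25/6
  (0, 5/8) → z = -25/8
The feasible region has finitely many vertices and no improving ray; the minimum is -25/6 at (5/6, 0).

bounded optimum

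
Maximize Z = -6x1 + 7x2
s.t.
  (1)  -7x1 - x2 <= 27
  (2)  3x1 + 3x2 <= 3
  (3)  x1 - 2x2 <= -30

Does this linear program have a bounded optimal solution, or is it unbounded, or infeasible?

infeasible

The boundaries -7x1 - x2 = 27 and 3x1 + 3x2 = 3 meet at (-14/3, 17/3), but that point violates x1 - 2x2 ≤ -30. Every candidate vertex is excluded by some other constraint, so the feasible region is empty.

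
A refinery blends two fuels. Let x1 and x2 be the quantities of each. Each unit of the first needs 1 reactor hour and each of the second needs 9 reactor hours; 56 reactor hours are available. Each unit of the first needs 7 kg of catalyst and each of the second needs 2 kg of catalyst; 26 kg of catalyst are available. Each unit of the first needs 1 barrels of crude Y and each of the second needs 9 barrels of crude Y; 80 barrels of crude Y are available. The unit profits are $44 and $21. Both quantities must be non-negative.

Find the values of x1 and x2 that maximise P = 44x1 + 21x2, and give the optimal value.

x1 = 2, x2 = 6, maximum P = 214

Extreme points and P = 44x1 + 21x2:
  (0, 0) → P = 0
  (0, 56/9) → P = 392/3
  (26/7, 0) → P = 1144/7
  (2, 6) → P = 214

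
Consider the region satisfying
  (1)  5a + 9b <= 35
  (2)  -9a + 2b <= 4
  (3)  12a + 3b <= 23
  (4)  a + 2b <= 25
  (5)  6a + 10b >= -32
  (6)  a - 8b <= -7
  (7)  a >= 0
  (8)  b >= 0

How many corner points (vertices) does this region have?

5

Pairwise boundary intersections that survive every other constraint:
  (34/91, 335/91)
  (34/31, 305/93)
  (0, 2)
  (163/99, 107/99)
  (0, 7/8)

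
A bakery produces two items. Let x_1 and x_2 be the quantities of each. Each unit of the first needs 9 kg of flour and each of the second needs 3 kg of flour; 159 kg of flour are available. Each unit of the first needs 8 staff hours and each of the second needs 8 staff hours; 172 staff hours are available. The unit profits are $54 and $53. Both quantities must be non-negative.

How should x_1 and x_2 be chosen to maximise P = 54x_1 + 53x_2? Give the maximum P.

Vertices and P = 54x_1 + 53x_2:
  (0, 0) → P = 0
  (0, 43/2) → P = 2279/2
  (53/3, 0) → P = 954
  (63/4, 23/4) → P = 4621/4

At the optimal vertex, 9x_1 + 3x_2 = 159 and 8x_1 + 8x_2 = 172.
Solving simultaneously gives x_1 = 63/4, x_2 = 23/4.

x_1 = 63/4, x_2 = 23/4, maximum P = 4621/4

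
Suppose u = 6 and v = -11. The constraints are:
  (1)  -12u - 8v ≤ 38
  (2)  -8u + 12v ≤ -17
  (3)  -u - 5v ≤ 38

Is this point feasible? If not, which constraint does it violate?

Constraint (3): -u - 5v = 49, which is not ≤ 38. All other constraints are satisfied.

not feasible — violates (3)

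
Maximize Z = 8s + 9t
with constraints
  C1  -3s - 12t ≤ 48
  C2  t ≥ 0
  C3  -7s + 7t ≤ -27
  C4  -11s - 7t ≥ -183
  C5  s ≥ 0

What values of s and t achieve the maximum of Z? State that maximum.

s = 35/3, t = 164/21, maximum Z = 3436/21

Vertices and Z = 8s + 9t:
  (27/7, 0) → Z = 216/7
  (183/11, 0) → Z = 1464/11
  (35/3, 164/21) → Z = 3436/21

The binding constraints are -7s + 7t = -27 and -11s - 7t = -183.
Solving simultaneously gives s = 35/3, t = 164/21.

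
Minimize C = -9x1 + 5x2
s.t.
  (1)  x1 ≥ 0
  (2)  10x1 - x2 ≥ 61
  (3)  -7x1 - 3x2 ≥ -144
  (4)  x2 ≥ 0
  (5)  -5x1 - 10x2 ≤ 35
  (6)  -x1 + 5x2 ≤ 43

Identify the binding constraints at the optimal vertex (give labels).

Vertices and C = -9x1 + 5x2:
  (61/10, 0) → C = -549/10
  (348/49, 491/49) → C = -677/49
  (144/7, 0) → C = -1296/7
  (591/38, 445/38) → C = -1547/19

The minimum is at (144/7, 0). Substituting into each constraint, equality holds for (3) and (4); the remaining constraints have slack.

(3) and (4)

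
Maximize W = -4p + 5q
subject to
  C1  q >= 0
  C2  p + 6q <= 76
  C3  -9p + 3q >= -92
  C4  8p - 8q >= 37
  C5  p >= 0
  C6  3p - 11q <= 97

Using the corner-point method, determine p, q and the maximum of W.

The optimum lies where -9p + 3q = -92 and 8p - 8q = 37.
Solving simultaneously gives p = 625/48, q = 403/48.

p = 625/48, q = 403/48, maximum W = -485/48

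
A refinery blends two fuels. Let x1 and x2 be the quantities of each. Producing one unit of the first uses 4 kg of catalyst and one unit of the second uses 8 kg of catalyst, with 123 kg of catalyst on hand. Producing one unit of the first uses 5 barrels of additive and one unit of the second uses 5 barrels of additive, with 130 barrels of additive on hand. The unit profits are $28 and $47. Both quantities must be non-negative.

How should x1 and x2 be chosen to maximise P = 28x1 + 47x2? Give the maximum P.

x1 = 85/4, x2 = 19/4, maximum P = 3273/4

Corner points and P = 28x1 + 47x2:
  (0, 0) → P = 0
  (0, 123/8) → P = 5781/8
  (26, 0) → P = 728
  (85/4, 19/4) → P = 3273/4

At the optimal vertex, 4x1 + 8x2 = 123 and 5x1 + 5x2 = 130.
Solving simultaneously gives x1 = 85/4, x2 = 19/4.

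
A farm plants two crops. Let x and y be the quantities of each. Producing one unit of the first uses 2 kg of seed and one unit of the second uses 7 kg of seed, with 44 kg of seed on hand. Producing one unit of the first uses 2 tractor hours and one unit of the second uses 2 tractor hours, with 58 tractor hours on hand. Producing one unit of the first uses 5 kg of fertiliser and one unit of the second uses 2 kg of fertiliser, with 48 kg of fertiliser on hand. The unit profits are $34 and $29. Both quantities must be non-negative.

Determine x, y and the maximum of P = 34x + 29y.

Extreme points and P = 34x + 29y:
  (0, 0) → P = 0
  (0, 44/7) → P = 1276/7
  (48/5, 0) → P = 1632/5
  (8, 4) → P = 388

x = 8, y = 4, maximum P = 388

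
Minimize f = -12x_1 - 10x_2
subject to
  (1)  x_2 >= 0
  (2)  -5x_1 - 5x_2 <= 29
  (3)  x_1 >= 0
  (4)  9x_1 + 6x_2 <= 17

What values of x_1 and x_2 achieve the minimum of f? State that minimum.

At the optimal vertex, x_1 = 0 and 9x_1 + 6x_2 = 17.
Solving simultaneously gives x_1 = 0, x_2 = 17/6.

x_1 = 0, x_2 = 17/6, minimum f = -85/3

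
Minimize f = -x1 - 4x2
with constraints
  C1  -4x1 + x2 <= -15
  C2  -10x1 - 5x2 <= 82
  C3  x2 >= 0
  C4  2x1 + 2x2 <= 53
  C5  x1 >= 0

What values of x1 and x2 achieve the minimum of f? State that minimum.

x1 = 83/10, x2 = 91/5, minimum f = -811/10

Extreme points and f = -x1 - 4x2:
  (15/4, 0) → f = -15/4
  (83/10, 91/5) → f = -811/10
  (53/2, 0) → f = -53/2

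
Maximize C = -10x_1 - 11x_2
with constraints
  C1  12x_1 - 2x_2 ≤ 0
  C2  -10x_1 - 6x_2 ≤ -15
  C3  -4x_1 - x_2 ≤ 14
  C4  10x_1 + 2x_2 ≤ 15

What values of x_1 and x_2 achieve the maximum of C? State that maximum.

Feasible corners and C = -10x_1 - 11x_2:
  (15/46, 45/23) → C = -570/23
  (15/22, 45/11) → C = -570/11
  (-99/14, 100/7) → C = -605/7
The feasible region is unbounded (it extends along (-1, 4), (-1, 5)), but C strictly decreases along every unbounded feasible direction, so there is no improving ray and the maximum is attained at a vertex.

x_1 = 15/46, x_2 = 45/23, maximum C = -570/23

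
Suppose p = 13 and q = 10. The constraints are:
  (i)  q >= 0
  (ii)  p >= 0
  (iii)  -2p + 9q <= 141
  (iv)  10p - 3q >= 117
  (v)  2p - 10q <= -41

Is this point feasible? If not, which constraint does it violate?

not feasible — violates (iv)

Constraint (iv): 10p - 3q = 100, which is not ≥ 117. All other constraints are satisfied.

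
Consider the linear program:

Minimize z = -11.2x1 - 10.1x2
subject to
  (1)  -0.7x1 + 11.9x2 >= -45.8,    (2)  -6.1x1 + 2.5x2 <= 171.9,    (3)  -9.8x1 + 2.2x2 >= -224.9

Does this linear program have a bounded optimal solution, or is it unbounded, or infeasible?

Feasible corners and z = -11.2x1 - 10.1x2:
  (-216011/7084, -39971/7084) → z = 28230303/70840
  (257555/11508, -4163/1644) → z = -3700417/16440
  (94043/1108, 305651/1108) → z = -41403567/11080
The feasible region has finitely many vertices and no improving ray; the minimum is -41403567/11080 at (94043/1108, 305651/1108).

bounded optimum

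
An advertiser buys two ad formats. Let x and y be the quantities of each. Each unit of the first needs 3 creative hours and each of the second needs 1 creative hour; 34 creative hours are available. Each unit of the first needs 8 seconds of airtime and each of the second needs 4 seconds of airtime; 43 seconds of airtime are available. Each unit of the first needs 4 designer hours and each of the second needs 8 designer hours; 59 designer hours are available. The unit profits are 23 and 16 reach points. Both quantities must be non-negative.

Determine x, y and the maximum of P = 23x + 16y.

x = 9/4, y = 25/4, maximum P = 607/4

Vertices and P = 23x + 16y:
  (0, 0) → P = 0
  (0, 59/8) → P = 118
  (43/8, 0) → P = 989/8
  (9/4, 25/4) → P = 607/4

At the optimal vertex, 8x + 4y = 43 and 4x + 8y = 59.
Solving simultaneously gives x = 9/4, y = 25/4.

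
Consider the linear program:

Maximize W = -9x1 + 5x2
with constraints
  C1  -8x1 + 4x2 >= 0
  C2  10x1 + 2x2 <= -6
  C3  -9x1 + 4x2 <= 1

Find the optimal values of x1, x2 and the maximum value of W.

Extreme points and W = -9x1 + 5x2:
  (-3/7, -6/7) → W = -3/7
  (-1, -2) → W = -1
  (-13/29, -22/29) → W = 7/29

x1 = -13/29, x2 = -22/29, maximum W = 7/29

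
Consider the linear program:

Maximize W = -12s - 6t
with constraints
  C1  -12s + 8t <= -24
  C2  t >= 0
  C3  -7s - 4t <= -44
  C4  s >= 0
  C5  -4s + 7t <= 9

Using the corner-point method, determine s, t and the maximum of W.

s = 56/13, t = 45/13, maximum W = -942/13

Vertices and W = -12s - 6t:
  (56/13, 45/13) → W = -942/13
  (60/13, 51/13) → W = -1026/13
  (44/7, 0) → W = -528/7
The feasible region is unbounded (it extends along (7, 4), (1, 0)), but W strictly decreases along every unbounded feasible direction, so there is no improving ray and the maximum is attained at a vertex.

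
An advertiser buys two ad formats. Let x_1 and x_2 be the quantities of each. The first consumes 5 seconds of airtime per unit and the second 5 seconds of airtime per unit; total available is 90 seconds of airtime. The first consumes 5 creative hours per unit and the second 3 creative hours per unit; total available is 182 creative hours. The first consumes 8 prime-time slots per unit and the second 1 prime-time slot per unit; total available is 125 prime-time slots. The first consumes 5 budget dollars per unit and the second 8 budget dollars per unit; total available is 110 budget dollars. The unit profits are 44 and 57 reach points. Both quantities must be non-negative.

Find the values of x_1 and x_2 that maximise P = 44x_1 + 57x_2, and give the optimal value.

x_1 = 34/3, x_2 = 20/3, maximum P = 2636/3

Extreme points and P = 44x_1 + 57x_2:
  (0, 0) → P = 0
  (0, 55/4) → P = 3135/4
  (125/8, 0) → P = 1375/2
  (107/7, 19/7) → P = 5791/7
  (34/3, 20/3) → P = 2636/3

The optimum lies where 5x_1 + 5x_2 = 90 and 5x_1 + 8x_2 = 110.
Solving simultaneously gives x_1 = 34/3, x_2 = 20/3.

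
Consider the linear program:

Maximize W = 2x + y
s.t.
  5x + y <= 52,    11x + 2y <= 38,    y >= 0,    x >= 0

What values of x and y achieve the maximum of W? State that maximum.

x = 0, y = 19, maximum W = 19

Feasible corners and W = 2x + y:
  (38/11, 0) → W = 76/11
  (0, 19) → W = 19
  (0, 0) → W = 0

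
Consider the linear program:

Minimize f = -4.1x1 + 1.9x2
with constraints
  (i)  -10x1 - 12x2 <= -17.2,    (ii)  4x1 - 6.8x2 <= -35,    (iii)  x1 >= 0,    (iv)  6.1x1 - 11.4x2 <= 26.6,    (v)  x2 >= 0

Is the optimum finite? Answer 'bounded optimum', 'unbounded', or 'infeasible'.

unbounded

From the feasible point (0, 175/34), moving in the direction (6.8, 4) keeps every constraint satisfied while f decreases without bound.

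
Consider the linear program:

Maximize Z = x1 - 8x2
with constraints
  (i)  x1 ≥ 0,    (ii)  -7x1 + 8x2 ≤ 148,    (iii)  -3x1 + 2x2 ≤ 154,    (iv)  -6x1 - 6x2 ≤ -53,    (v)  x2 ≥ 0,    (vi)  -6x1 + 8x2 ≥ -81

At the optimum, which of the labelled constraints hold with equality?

Extreme points and Z = x1 - 8x2:
  (0, 37/2) → Z = -148
  (0, 53/6) → Z = -212/3
  (53/6, 0) → Z = 53/6
  (27/2, 0) → Z = 27/2
The feasible region is unbounded (it extends along (8, 7), (4, 3)), but Z strictly decreases along every unbounded feasible direction, so there is no improving ray and the maximum is attained at a vertex.

The maximum is at (27/2, 0). Substituting into each constraint, equality holds for (v) and (vi); the remaining constraints have slack.

(v) and (vi)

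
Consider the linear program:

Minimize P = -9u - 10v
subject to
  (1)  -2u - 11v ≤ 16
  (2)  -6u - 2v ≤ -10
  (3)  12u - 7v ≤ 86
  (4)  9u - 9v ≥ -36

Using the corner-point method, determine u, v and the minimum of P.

u = 114/5, v = 134/5, minimum P = -2366/5

Extreme points and P = -9u - 10v:
  (71/31, -58/31) → P = -59/31
  (417/73, -182/73) → P = -1933/73
  (1/4, 17/4) → P = -179/4
  (114/5, 134/5) → P = -2366/5

The optimum lies where 12u - 7v = 86 and 9u - 9v = -36.
Solving simultaneously gives u = 114/5, v = 134/5.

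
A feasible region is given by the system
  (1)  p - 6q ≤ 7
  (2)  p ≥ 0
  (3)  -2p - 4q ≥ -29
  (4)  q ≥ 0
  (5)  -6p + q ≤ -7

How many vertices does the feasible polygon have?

The feasible vertices (each the meet of two boundaries and inside every other half-plane) are:
  (101/8, 15/16)
  (7, 0)
  (57/26, 80/13)
  (7/6, 0)

4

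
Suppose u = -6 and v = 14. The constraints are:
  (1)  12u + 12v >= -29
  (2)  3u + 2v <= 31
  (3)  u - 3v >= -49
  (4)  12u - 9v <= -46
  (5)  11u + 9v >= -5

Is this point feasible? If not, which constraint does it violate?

(1): 96 ≥ -29 ✓
(2): 10 ≤ 31 ✓
(3): -48 ≥ -49 ✓
(4): -198 ≤ -46 ✓
(5): 60 ≥ -5 ✓

feasible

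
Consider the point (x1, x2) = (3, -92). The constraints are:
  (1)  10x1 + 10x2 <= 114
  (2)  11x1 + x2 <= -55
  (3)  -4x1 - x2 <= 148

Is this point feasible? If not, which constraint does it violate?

feasible

(1): -890 ≤ 114 ✓
(2): -59 ≤ -55 ✓
(3): 80 ≤ 148 ✓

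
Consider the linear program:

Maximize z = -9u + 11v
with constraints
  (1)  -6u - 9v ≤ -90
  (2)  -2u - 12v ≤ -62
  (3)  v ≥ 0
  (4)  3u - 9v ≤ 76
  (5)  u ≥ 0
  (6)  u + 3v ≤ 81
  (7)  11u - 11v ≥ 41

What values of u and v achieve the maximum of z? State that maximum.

u = 507/22, v = 425/22, maximum z = 56/11

Corner points and z = -9u + 11v:
  (29/3, 32/9) → z = -431/9
  (453/55, 248/55) → z = -1349/55
  (245/9, 17/27) → z = -6428/27
  (319/6, 167/18) → z = -3388/9
  (507/22, 425/22) → z = 56/11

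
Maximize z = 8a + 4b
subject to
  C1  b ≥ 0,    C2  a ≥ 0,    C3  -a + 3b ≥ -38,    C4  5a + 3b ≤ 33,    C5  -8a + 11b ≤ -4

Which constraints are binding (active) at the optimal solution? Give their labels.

Vertices and z = 8a + 4b:
  (33/5, 0) → z = 264/5
  (1/2, 0) → z = 4
  (375/79, 244/79) → z = 3976/79

The maximum is at (33/5, 0). Substituting into each constraint, equality holds for C1 and C4; the remaining constraints have slack.

C1 and C4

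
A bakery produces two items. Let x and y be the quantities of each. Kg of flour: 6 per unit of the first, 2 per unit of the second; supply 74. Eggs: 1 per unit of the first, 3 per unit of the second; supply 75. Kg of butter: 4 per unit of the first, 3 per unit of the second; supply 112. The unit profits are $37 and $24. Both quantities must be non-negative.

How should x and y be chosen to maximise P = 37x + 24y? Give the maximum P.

x = 9/2, y = 47/2, maximum P = 1461/2

Vertices and P = 37x + 24y:
  (0, 0) → P = 0
  (0, 25) → P = 600
  (37/3, 0) → P = 1369/3
  (9/2, 47/2) → P = 1461/2

At the optimal vertex, 6x + 2y = 74 and x + 3y = 75.
Solving simultaneously gives x = 9/2, y = 47/2.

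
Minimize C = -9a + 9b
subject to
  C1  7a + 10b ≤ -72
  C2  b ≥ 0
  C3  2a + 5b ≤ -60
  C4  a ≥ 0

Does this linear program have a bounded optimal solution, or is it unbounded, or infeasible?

infeasible

The boundaries 7a + 10b = -72 and 2a + 5b = -60 meet at (16, -92/5), but that point violates b ≥ 0. Every candidate vertex is excluded by some other constraint, so the feasible region is empty.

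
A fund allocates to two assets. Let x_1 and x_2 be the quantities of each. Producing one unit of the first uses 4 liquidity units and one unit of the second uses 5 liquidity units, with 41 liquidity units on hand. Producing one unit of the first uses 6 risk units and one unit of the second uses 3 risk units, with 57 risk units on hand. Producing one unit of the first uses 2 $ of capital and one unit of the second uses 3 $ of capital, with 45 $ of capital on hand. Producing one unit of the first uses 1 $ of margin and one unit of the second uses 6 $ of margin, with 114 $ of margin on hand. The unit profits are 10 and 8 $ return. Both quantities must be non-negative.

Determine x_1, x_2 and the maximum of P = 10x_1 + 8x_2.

x_1 = 9, x_2 = 1, maximum P = 98

Vertices and P = 10x_1 + 8x_2:
  (0, 0) → P = 0
  (0, 41/5) → P = 328/5
  (19/2, 0) → P = 95
  (9, 1) → P = 98

The optimum lies where 4x_1 + 5x_2 = 41 and 6x_1 + 3x_2 = 57.
Solving simultaneously gives x_1 = 9, x_2 = 1.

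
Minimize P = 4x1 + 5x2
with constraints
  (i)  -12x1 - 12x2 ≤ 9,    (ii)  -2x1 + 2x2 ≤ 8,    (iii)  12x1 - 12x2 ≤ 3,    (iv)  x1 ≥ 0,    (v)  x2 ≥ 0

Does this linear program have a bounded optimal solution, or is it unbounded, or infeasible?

Vertices and P = 4x1 + 5x2:
  (0, 4) → P = 20
  (1/4, 0) → P = 1
  (0, 0) → P = 0
The feasible region has finitely many vertices and no improving ray; the minimum is 0 at (0, 0).

bounded optimum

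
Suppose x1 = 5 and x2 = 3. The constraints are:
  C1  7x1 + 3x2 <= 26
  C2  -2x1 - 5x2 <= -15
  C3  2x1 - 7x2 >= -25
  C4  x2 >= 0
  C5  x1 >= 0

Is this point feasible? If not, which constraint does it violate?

Constraint C1: 7x1 + 3x2 = 44, which is not ≤ 26. All other constraints are satisfied.

not feasible — violates C1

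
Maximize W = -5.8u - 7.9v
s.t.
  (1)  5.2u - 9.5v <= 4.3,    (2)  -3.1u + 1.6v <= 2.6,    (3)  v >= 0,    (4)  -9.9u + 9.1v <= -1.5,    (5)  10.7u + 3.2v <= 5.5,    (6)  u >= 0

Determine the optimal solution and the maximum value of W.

Vertices and W = -5.8u - 7.9v:
  (5/33, 0) → W = -29/33
  (55/107, 0) → W = -319/107
  (1097/2581, 768/2581) → W = -62149/12905

The optimum lies where v = 0 and -9.9u + 9.1v = -1.5.
Solving simultaneously gives u = 5/33, v = 0.

u = 5/33, v = 0, maximum W = -29/33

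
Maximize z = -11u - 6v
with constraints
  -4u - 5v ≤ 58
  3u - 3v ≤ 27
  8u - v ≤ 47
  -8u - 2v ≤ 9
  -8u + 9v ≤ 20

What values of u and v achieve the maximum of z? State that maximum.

Corner points and z = -11u - 6v:
  (38/7, -25/7) → z = -268/7
  (9/10, -81/10) → z = 387/10
  (443/64, 67/8) → z = -8089/64
  (-11/8, 1) → z = 73/8

The optimum lies where 3u - 3v = 27 and -8u - 2v = 9.
Solving simultaneously gives u = 9/10, v = -81/10.

u = 9/10, v = -81/10, maximum z = 387/10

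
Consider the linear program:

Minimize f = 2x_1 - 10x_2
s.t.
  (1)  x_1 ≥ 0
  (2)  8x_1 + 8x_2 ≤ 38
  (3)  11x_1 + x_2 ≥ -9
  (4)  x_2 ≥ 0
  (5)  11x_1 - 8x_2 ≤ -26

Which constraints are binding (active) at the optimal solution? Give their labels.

(1) and (2)

Extreme points and f = 2x_1 - 10x_2:
  (0, 19/4) → f = -95/2
  (0, 13/4) → f = -65/2
  (12/19, 313/76) → f = -1517/38

The minimum is at (0, 19/4). Substituting into each constraint, equality holds for (1) and (2); the remaining constraints have slack.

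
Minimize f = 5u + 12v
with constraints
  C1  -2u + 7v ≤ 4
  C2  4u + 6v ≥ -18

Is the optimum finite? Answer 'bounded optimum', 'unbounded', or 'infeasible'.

unbounded

From the feasible point (-15/4, -1/2), moving in the direction (6, -4) keeps every constraint satisfied while f decreases without bound.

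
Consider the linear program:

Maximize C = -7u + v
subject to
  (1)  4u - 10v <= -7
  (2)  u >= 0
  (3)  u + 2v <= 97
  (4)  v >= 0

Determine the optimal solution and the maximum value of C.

u = 0, v = 97/2, maximum C = 97/2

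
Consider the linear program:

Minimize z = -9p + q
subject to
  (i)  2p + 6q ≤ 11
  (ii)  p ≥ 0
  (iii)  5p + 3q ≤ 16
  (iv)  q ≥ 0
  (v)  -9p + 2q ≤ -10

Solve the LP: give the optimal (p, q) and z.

p = 16/5, q = 0, minimum z = -144/5

Corner points and z = -9p + q:
  (21/8, 23/24) → z = -68/3
  (41/29, 79/58) → z = -659/58
  (16/5, 0) → z = -144/5
  (10/9, 0) → z = -10

The optimum lies where 5p + 3q = 16 and q = 0.
Solving simultaneously gives p = 16/5, q = 0.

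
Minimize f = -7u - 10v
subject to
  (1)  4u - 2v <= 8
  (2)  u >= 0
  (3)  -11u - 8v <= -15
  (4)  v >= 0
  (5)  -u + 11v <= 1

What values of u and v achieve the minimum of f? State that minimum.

u = 15/7, v = 2/7, minimum f = -125/7

The optimum lies where 4u - 2v = 8 and -u + 11v = 1.
Solving simultaneously gives u = 15/7, v = 2/7.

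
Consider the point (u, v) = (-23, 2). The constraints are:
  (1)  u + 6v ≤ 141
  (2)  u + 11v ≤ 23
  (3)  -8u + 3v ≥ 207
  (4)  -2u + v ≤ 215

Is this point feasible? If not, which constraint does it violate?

Constraint (3): -8u + 3v = 190, which is not ≥ 207. All other constraints are satisfied.

not feasible — violates (3)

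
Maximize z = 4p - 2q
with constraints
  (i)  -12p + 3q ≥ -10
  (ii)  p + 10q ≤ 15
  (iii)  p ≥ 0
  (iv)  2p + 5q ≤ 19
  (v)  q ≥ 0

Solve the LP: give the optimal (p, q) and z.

Vertices and z = 4p - 2q:
  (145/123, 170/123) → z = 80/41
  (5/6, 0) → z = 10/3
  (0, 3/2) → z = -3
  (0, 0) → z = 0

The binding constraints are -12p + 3q = -10 and q = 0.
Solving simultaneously gives p = 5/6, q = 0.

p = 5/6, q = 0, maximum z = 10/3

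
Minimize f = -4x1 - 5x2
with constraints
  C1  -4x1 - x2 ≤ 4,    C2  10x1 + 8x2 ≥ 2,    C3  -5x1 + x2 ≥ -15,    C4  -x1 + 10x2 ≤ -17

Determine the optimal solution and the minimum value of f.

x1 = 19/7, x2 = -10/7, minimum f = -26/7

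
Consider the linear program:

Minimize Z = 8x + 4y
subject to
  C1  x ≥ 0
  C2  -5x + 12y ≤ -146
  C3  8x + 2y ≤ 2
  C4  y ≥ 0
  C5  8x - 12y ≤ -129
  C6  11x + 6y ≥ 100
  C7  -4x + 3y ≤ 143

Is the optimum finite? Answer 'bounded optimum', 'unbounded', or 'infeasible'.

The boundaries 11x + 6y = 100 and -4x + 3y = 143 meet at (-186/19, 1973/57), but that point violates x ≥ 0. Every candidate vertex is excluded by some other constraint, so the feasible region is empty.

infeasible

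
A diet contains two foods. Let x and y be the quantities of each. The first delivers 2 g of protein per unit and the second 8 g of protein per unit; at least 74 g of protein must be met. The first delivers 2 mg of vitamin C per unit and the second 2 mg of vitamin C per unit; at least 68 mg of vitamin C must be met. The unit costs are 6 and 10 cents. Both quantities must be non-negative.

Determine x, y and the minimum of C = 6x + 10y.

Extreme points and C = 6x + 10y:
  (0, 34) → C = 340
  (37, 0) → C = 222
  (33, 1) → C = 208
The feasible region is unbounded (it extends along (0, 1), (1, 0)), but C strictly increases along every unbounded feasible direction, so there is no improving ray and the minimum is attained at a vertex.

The optimum lies where 2x + 8y = 74 and 2x + 2y = 68.
Solving simultaneously gives x = 33, y = 1.

x = 33, y = 1, minimum C = 208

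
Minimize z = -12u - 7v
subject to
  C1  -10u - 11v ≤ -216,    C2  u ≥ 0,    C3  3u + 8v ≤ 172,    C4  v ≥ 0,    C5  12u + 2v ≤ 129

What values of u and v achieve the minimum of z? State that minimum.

Extreme points and z = -12u - 7v:
  (0, 216/11) → z = -1512/11
  (141/16, 93/8) → z = -1497/8
  (0, 43/2) → z = -301/2
  (344/45, 559/30) → z = -1333/6

The binding constraints are 3u + 8v = 172 and 12u + 2v = 129.
Solving simultaneously gives u = 344/45, v = 559/30.

u = 344/45, v = 559/30, minimum z = -1333/6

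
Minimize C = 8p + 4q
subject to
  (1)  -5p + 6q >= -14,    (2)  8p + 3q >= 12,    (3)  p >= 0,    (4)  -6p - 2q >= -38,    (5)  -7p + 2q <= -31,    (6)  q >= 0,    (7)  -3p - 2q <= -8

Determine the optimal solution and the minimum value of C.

p = 79/16, q = 57/32, minimum C = 373/8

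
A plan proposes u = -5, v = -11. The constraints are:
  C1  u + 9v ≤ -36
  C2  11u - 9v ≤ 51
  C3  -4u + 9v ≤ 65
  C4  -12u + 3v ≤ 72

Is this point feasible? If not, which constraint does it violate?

feasible

C1: -104 ≤ -36 ✓
C2: 44 ≤ 51 ✓
C3: -79 ≤ 65 ✓
C4: 27 ≤ 72 ✓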